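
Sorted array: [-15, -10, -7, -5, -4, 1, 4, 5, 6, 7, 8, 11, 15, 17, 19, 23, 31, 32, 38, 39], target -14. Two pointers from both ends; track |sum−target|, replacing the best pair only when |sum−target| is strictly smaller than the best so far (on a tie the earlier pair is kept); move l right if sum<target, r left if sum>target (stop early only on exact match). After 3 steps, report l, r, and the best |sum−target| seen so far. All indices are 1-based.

l=1, r=17, best |Δ|=31

[1,20] -15+39=24 d=38 * → r--
[1,19] -15+38=23 d=37 * → r--
[1,18] -15+32=17 d=31 * → r--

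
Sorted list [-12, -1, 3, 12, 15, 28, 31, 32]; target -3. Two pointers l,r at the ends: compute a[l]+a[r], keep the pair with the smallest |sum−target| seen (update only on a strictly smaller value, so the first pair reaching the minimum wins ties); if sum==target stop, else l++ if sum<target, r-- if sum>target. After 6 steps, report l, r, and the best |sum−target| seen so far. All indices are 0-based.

[0,7] -12+32=20 d=23 * → r--
[0,6] -12+31=19 d=22 * → r--
[0,5] -12+28=16 d=19 * → r--
[0,4] -12+15=3 d=6 * → r--
[0,3] -12+12=0 d=3 * → r--
[0,2] -12+3=-9 d=6 → l++

l=1, r=2, best |Δ|=3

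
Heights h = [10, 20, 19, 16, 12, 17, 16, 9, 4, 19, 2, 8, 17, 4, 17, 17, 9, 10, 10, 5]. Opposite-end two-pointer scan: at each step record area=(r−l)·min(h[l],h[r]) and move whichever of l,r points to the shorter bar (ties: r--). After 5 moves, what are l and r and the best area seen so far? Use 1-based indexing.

[1,20] min(10,5)*19=95 best=95 * → r--
[1,19] min(10,10)*18=180 best=180 * → r--
[1,18] min(10,10)*17=170 best=180 → r--
[1,17] min(10,9)*16=144 best=180 → r--
[1,16] min(10,17)*15=150 best=180 → l++

l=2, r=16, best area=180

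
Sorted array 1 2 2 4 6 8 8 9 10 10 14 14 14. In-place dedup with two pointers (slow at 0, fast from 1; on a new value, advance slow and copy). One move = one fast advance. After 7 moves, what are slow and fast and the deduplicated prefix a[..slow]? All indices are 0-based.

(s=0,f=1) a[fast]=2≠a[slow]=1 write a[1]=2 → slow++,fast++
(s=1,f=2) a[fast]=2=a[slow] dup → fast++
(s=1,f=3) a[fast]=4≠a[slow]=2 write a[2]=4 → slow++,fast++
(s=2,f=4) a[fast]=6≠a[slow]=4 write a[3]=6 → slow++,fast++
(s=3,f=5) a[fast]=8≠a[slow]=6 write a[4]=8 → slow++,fast++
(s=4,f=6) a[fast]=8=a[slow] dup → fast++
(s=4,f=7) a[fast]=9≠a[slow]=8 write a[5]=9 → slow++,fast++

slow=5, fast=8, prefix=[1, 2, 4, 6, 8, 9]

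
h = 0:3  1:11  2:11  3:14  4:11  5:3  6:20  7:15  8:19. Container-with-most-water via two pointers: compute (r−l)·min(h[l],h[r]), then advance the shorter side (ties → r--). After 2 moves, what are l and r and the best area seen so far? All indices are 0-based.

l=2, r=8, best area=77

[0,8] min(3,19)*8=24 best=24 * → l++
[1,8] min(11,19)*7=77 best=77 * → l++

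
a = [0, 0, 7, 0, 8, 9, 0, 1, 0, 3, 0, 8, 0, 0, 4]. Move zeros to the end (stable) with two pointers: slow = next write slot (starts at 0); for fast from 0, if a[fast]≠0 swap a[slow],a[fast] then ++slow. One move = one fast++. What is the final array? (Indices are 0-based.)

slow=0 fast=0: a[fast]=0, fast++
slow=0 fast=1: a[fast]=0, fast++
slow=0 fast=2: a[fast]=7≠0 swap→a[0]=7, slow++,fast++
slow=1 fast=3: a[fast]=0, fast++
slow=1 fast=4: a[fast]=8≠0 swap→a[1]=8, slow++,fast++
slow=2 fast=5: a[fast]=9≠0 swap→a[2]=9, slow++,fast++
slow=3 fast=6: a[fast]=0, fast++
slow=3 fast=7: a[fast]=1≠0 swap→a[3]=1, slow++,fast++
slow=4 fast=8: a[fast]=0, fast++
slow=4 fast=9: a[fast]=3≠0 swap→a[4]=3, slow++,fast++
slow=5 fast=10: a[fast]=0, fast++
slow=5 fast=11: a[fast]=8≠0 swap→a[5]=8, slow++,fast++
slow=6 fast=12: a[fast]=0, fast++
slow=6 fast=13: a[fast]=0, fast++
slow=6 fast=14: a[fast]=4≠0 swap→a[6]=4, slow++,fast++

[7, 8, 9, 1, 3, 8, 4, 0, 0, 0, 0, 0, 0, 0, 0]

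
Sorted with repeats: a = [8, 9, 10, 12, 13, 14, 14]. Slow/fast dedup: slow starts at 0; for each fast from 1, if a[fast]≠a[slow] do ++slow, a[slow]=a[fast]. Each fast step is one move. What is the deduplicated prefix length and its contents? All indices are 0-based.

(s=0,f=1) a[fast]=9≠a[slow]=8 write a[1]=9 → slow++,fast++
(s=1,f=2) a[fast]=10≠a[slow]=9 write a[2]=10 → slow++,fast++
(s=2,f=3) a[fast]=12≠a[slow]=10 write a[3]=12 → slow++,fast++
(s=3,f=4) a[fast]=13≠a[slow]=12 write a[4]=13 → slow++,fast++
(s=4,f=5) a[fast]=14≠a[slow]=13 write a[5]=14 → slow++,fast++
(s=5,f=6) a[fast]=14=a[slow] dup → fast++

length 6; prefix = [8, 9, 10, 12, 13, 14]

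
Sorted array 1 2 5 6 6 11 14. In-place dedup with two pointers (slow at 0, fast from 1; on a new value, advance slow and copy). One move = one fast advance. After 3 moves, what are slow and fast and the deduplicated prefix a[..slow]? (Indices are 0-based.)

(s=0,f=1) a[fast]=2≠a[slow]=1 write a[1]=2 → slow++,fast++
(s=1,f=2) a[fast]=5≠a[slow]=2 write a[2]=5 → slow++,fast++
(s=2,f=3) a[fast]=6≠a[slow]=5 write a[3]=6 → slow++,fast++

slow=3, fast=4, prefix=[1, 2, 5, 6]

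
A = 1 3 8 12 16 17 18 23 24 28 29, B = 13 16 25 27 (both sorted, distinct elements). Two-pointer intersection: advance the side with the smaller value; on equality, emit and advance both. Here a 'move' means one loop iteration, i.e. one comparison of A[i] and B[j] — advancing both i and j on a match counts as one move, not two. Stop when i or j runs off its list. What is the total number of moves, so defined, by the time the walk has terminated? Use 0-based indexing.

12 moves

[i=0,j=0] 1<13 → i++
[i=1,j=0] 3<13 → i++
[i=2,j=0] 8<13 → i++
[i=3,j=0] 12<13 → i++
[i=4,j=0] 16>13 → j++
[i=4,j=1] 16==16 emit → i++,j++
[i=5,j=2] 17<25 → i++
[i=6,j=2] 18<25 → i++
[i=7,j=2] 23<25 → i++
[i=8,j=2] 24<25 → i++
[i=9,j=2] 28>25 → j++
[i=9,j=3] 28>27 → j++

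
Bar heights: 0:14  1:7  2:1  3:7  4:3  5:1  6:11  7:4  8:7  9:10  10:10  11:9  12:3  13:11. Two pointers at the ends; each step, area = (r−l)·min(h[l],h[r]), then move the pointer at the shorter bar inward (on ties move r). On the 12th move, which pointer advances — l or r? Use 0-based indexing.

[0,13] min(14,11)*13=143 best=143 * → r--
[0,12] min(14,3)*12=36 best=143 → r--
[0,11] min(14,9)*11=99 best=143 → r--
[0,10] min(14,10)*10=100 best=143 → r--
[0,9] min(14,10)*9=90 best=143 → r--
[0,8] min(14,7)*8=56 best=143 → r--
[0,7] min(14,4)*7=28 best=143 → r--
[0,6] min(14,11)*6=66 best=143 → r--
[0,5] min(14,1)*5=5 best=143 → r--
[0,4] min(14,3)*4=12 best=143 → r--
[0,3] min(14,7)*3=21 best=143 → r--
[0,2] min(14,1)*2=2 best=143 → r--

r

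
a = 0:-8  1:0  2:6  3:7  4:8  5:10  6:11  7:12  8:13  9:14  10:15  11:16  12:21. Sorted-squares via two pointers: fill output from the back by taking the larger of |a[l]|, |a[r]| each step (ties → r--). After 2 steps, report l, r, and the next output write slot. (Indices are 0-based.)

[0,12] |-8|<=|21| out[12]=441 → r--
[0,11] |-8|<=|16| out[11]=256 → r--

l=0, r=10, next write slot=10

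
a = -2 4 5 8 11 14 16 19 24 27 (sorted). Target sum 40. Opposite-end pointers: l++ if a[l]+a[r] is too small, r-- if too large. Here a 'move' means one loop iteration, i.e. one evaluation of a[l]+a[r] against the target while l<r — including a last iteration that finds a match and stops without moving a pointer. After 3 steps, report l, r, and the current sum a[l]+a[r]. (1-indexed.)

[1,10] -2+27=25 <40 → l++
[2,10] 4+27=31 <40 → l++
[3,10] 5+27=32 <40 → l++

l=4, r=10, sum=35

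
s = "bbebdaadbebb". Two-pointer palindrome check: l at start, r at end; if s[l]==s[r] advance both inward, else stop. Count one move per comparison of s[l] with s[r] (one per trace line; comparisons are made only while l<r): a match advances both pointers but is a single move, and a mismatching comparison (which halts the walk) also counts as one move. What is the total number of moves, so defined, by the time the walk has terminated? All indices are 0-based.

6 moves

[0,11] 'b'=='b' → l++,r--
[1,10] 'b'=='b' → l++,r--
[2,9] 'e'=='e' → l++,r--
[3,8] 'b'=='b' → l++,r--
[4,7] 'd'=='d' → l++,r--
[5,6] 'a'=='a' → l++,r--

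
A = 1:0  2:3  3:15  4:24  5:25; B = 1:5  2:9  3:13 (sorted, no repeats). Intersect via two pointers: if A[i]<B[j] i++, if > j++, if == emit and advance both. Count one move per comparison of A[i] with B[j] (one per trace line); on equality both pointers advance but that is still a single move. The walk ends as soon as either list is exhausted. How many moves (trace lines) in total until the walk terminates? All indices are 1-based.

5 moves

[i=1,j=1] 0<5 → i++
[i=2,j=1] 3<5 → i++
[i=3,j=1] 15>5 → j++
[i=3,j=2] 15>9 → j++
[i=3,j=3] 15>13 → j++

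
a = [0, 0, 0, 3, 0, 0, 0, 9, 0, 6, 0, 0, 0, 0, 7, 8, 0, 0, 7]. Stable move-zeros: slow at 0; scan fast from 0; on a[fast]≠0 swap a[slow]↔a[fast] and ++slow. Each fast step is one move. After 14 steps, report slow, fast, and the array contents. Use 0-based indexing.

(s=0,f=0) a[fast]=0 → fast++
(s=0,f=1) a[fast]=0 → fast++
(s=0,f=2) a[fast]=0 → fast++
(s=0,f=3) a[fast]=3≠0 swap→a[0]=3 → slow++,fast++
(s=1,f=4) a[fast]=0 → fast++
(s=1,f=5) a[fast]=0 → fast++
(s=1,f=6) a[fast]=0 → fast++
(s=1,f=7) a[fast]=9≠0 swap→a[1]=9 → slow++,fast++
(s=2,f=8) a[fast]=0 → fast++
(s=2,f=9) a[fast]=6≠0 swap→a[2]=6 → slow++,fast++
(s=3,f=10) a[fast]=0 → fast++
(s=3,f=11) a[fast]=0 → fast++
(s=3,f=12) a[fast]=0 → fast++
(s=3,f=13) a[fast]=0 → fast++

slow=3, fast=14, a=[3, 9, 6, 0, 0, 0, 0, 0, 0, 0, 0, 0, 0, 0, 7, 8, 0, 0, 7]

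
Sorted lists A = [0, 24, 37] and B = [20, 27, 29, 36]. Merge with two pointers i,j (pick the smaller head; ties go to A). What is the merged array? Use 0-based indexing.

i=0 j=0: A[i]=0<=B[j]=20 take 0, i++
i=1 j=0: A[i]=24>B[j]=20 take 20, j++
i=1 j=1: A[i]=24<=B[j]=27 take 24, i++
i=2 j=1: A[i]=37>B[j]=27 take 27, j++
i=2 j=2: A[i]=37>B[j]=29 take 29, j++
i=2 j=3: A[i]=37>B[j]=36 take 36, j++
i=2 j=4: B done, take A[i]=37, i++

[0, 20, 24, 27, 29, 36, 37]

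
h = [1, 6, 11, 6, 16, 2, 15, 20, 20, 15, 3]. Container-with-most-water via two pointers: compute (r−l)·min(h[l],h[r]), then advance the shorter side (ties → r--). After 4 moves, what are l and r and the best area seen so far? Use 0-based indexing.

l=0 r=10: min(1,3)*10=10 best=10 *, l++
l=1 r=10: min(6,3)*9=27 best=27 *, r--
l=1 r=9: min(6,15)*8=48 best=48 *, l++
l=2 r=9: min(11,15)*7=77 best=77 *, l++

l=3, r=9, best area=77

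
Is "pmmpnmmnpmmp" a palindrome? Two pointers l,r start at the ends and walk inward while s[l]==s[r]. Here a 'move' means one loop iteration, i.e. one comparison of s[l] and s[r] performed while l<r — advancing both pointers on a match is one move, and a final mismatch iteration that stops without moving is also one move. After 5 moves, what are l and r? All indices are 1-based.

l=1 r=12: 'p'=='p', l++,r--
l=2 r=11: 'm'=='m', l++,r--
l=3 r=10: 'm'=='m', l++,r--
l=4 r=9: 'p'=='p', l++,r--
l=5 r=8: 'n'=='n', l++,r--

l=6, r=7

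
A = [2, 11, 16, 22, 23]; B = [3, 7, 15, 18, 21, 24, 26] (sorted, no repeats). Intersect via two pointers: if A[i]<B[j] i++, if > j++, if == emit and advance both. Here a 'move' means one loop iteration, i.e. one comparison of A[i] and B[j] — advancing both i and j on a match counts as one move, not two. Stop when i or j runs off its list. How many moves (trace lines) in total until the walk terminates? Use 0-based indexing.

10 moves

i=0 j=0: 2<3, i++
i=1 j=0: 11>3, j++
i=1 j=1: 11>7, j++
i=1 j=2: 11<15, i++
i=2 j=2: 16>15, j++
i=2 j=3: 16<18, i++
i=3 j=3: 22>18, j++
i=3 j=4: 22>21, j++
i=3 j=5: 22<24, i++
i=4 j=5: 23<24, i++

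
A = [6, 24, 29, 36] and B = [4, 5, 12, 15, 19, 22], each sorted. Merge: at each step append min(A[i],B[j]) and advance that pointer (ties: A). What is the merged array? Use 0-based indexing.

[4, 5, 6, 12, 15, 19, 22, 24, 29, 36]

[i=0,j=0] A[i]=6>B[j]=4 take 4 → j++
[i=0,j=1] A[i]=6>B[j]=5 take 5 → j++
[i=0,j=2] A[i]=6<=B[j]=12 take 6 → i++
[i=1,j=2] A[i]=24>B[j]=12 take 12 → j++
[i=1,j=3] A[i]=24>B[j]=15 take 15 → j++
[i=1,j=4] A[i]=24>B[j]=19 take 19 → j++
[i=1,j=5] A[i]=24>B[j]=22 take 22 → j++
[i=1,j=6] B done, take A[i]=24 → i++
[i=2,j=6] B done, take A[i]=29 → i++
[i=3,j=6] B done, take A[i]=36 → i++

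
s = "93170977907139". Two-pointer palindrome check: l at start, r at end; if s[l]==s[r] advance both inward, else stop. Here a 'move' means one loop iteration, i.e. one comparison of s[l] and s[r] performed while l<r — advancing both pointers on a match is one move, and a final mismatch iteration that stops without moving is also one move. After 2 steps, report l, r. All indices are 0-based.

l=2, r=11

l=0 r=13: '9'=='9', l++,r--
l=1 r=12: '3'=='3', l++,r--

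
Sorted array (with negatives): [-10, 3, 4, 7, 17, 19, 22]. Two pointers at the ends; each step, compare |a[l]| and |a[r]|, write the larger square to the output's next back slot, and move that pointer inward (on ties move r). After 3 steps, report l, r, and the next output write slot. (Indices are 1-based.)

l=1, r=4, next write slot=4

[1,7] |-10|<=|22| out[7]=484 → r--
[1,6] |-10|<=|19| out[6]=361 → r--
[1,5] |-10|<=|17| out[5]=289 → r--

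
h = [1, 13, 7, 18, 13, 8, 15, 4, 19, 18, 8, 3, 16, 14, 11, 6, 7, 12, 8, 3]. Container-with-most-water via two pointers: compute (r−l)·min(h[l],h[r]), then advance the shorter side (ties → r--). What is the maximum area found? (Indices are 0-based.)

max area = 192

l=0 r=19: min(1,3)*19=19 best=19 *, l++
l=1 r=19: min(13,3)*18=54 best=54 *, r--
l=1 r=18: min(13,8)*17=136 best=136 *, r--
l=1 r=17: min(13,12)*16=192 best=192 *, r--
l=1 r=16: min(13,7)*15=105 best=192, r--
l=1 r=15: min(13,6)*14=84 best=192, r--
l=1 r=14: min(13,11)*13=143 best=192, r--
l=1 r=13: min(13,14)*12=156 best=192, l++
l=2 r=13: min(7,14)*11=77 best=192, l++
l=3 r=13: min(18,14)*10=140 best=192, r--
l=3 r=12: min(18,16)*9=144 best=192, r--
l=3 r=11: min(18,3)*8=24 best=192, r--
l=3 r=10: min(18,8)*7=56 best=192, r--
l=3 r=9: min(18,18)*6=108 best=192, r--
l=3 r=8: min(18,19)*5=90 best=192, l++
l=4 r=8: min(13,19)*4=52 best=192, l++
l=5 r=8: min(8,19)*3=24 best=192, l++
l=6 r=8: min(15,19)*2=30 best=192, l++
l=7 r=8: min(4,19)*1=4 best=192, l++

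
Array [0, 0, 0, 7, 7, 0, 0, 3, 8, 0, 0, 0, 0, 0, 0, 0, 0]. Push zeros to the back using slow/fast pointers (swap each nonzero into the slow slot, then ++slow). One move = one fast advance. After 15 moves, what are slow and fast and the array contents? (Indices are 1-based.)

slow=5, fast=16, a=[7, 7, 3, 8, 0, 0, 0, 0, 0, 0, 0, 0, 0, 0, 0, 0, 0]

(s=1,f=1) a[fast]=0 → fast++
(s=1,f=2) a[fast]=0 → fast++
(s=1,f=3) a[fast]=0 → fast++
(s=1,f=4) a[fast]=7≠0 swap→a[1]=7 → slow++,fast++
(s=2,f=5) a[fast]=7≠0 swap→a[2]=7 → slow++,fast++
(s=3,f=6) a[fast]=0 → fast++
(s=3,f=7) a[fast]=0 → fast++
(s=3,f=8) a[fast]=3≠0 swap→a[3]=3 → slow++,fast++
(s=4,f=9) a[fast]=8≠0 swap→a[4]=8 → slow++,fast++
(s=5,f=10) a[fast]=0 → fast++
(s=5,f=11) a[fast]=0 → fast++
(s=5,f=12) a[fast]=0 → fast++
(s=5,f=13) a[fast]=0 → fast++
(s=5,f=14) a[fast]=0 → fast++
(s=5,f=15) a[fast]=0 → fast++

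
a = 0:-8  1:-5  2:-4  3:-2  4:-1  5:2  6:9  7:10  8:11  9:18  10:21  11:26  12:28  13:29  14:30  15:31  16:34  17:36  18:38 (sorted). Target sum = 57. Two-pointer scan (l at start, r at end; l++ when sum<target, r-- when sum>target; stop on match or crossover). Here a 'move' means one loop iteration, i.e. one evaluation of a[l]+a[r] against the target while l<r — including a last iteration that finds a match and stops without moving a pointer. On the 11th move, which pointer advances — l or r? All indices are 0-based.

[0,18] -8+38=30 <57 → l++
[1,18] -5+38=33 <57 → l++
[2,18] -4+38=34 <57 → l++
[3,18] -2+38=36 <57 → l++
[4,18] -1+38=37 <57 → l++
[5,18] 2+38=40 <57 → l++
[6,18] 9+38=47 <57 → l++
[7,18] 10+38=48 <57 → l++
[8,18] 11+38=49 <57 → l++
[9,18] 18+38=56 <57 → l++
[10,18] 21+38=59 >57 → r--

r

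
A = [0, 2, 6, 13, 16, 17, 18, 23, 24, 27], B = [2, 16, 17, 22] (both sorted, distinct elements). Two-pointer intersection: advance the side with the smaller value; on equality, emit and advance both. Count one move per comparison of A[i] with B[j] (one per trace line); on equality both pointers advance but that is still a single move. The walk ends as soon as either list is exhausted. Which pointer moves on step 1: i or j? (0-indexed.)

i

[i=0,j=0] 0<2 → i++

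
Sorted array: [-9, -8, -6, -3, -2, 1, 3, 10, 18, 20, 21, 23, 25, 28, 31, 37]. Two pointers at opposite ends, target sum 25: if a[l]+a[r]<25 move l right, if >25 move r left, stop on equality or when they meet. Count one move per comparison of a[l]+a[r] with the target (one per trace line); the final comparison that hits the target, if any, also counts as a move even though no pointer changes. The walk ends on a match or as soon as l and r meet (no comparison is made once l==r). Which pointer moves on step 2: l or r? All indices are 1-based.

l

l=1 r=16: -9+37=28 >25, r--
l=1 r=15: -9+31=22 <25, l++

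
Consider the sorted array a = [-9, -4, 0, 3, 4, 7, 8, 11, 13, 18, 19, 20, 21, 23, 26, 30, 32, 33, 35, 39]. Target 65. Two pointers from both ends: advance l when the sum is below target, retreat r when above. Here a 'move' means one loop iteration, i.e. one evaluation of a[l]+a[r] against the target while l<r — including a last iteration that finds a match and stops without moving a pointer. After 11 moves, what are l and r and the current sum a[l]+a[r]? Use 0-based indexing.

l=11, r=19, sum=59

[0,19] -9+39=30 <65 → l++
[1,19] -4+39=35 <65 → l++
[2,19] 0+39=39 <65 → l++
[3,19] 3+39=42 <65 → l++
[4,19] 4+39=43 <65 → l++
[5,19] 7+39=46 <65 → l++
[6,19] 8+39=47 <65 → l++
[7,19] 11+39=50 <65 → l++
[8,19] 13+39=52 <65 → l++
[9,19] 18+39=57 <65 → l++
[10,19] 19+39=58 <65 → l++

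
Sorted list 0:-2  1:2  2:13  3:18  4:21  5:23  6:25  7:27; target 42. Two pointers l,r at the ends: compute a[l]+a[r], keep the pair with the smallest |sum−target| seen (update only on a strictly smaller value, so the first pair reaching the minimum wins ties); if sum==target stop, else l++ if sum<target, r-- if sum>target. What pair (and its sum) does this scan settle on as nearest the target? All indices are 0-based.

l=0 r=7: -2+27=25 d=17 *, l++
l=1 r=7: 2+27=29 d=13 *, l++
l=2 r=7: 13+27=40 d=2 *, l++
l=3 r=7: 18+27=45 d=3, r--
l=3 r=6: 18+25=43 d=1 *, r--
l=3 r=5: 18+23=41 d=1, l++
l=4 r=5: 21+23=44 d=2, r--

pair (18, 25) with sum 43 (|Δ|=1)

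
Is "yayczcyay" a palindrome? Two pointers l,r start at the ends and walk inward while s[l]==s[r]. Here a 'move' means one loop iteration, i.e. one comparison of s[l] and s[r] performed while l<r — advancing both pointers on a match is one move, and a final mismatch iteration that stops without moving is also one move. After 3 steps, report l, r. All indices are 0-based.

[0,8] 'y'=='y' → l++,r--
[1,7] 'a'=='a' → l++,r--
[2,6] 'y'=='y' → l++,r--

l=3, r=5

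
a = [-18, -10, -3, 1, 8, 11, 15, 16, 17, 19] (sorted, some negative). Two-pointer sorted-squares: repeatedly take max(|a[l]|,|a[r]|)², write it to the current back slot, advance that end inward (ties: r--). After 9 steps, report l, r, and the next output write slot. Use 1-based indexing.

l=1 r=10: |-18|<=|19| out[10]=361, r--
l=1 r=9: |-18|>|17| out[9]=324, l++
l=2 r=9: |-10|<=|17| out[8]=289, r--
l=2 r=8: |-10|<=|16| out[7]=256, r--
l=2 r=7: |-10|<=|15| out[6]=225, r--
l=2 r=6: |-10|<=|11| out[5]=121, r--
l=2 r=5: |-10|>|8| out[4]=100, l++
l=3 r=5: |-3|<=|8| out[3]=64, r--
l=3 r=4: |-3|>|1| out[2]=9, l++

l=4, r=4, next write slot=1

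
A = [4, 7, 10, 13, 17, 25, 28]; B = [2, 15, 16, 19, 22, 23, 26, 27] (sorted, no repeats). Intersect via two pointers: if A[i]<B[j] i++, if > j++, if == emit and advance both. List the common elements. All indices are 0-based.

i=0 j=0: 4>2, j++
i=0 j=1: 4<15, i++
i=1 j=1: 7<15, i++
i=2 j=1: 10<15, i++
i=3 j=1: 13<15, i++
i=4 j=1: 17>15, j++
i=4 j=2: 17>16, j++
i=4 j=3: 17<19, i++
i=5 j=3: 25>19, j++
i=5 j=4: 25>22, j++
i=5 j=5: 25>23, j++
i=5 j=6: 25<26, i++
i=6 j=6: 28>26, j++
i=6 j=7: 28>27, j++

intersection = []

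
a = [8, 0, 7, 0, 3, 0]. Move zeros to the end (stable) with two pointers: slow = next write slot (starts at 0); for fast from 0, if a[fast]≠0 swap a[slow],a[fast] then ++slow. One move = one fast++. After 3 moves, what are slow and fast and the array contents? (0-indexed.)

(s=0,f=0) a[fast]=8≠0 swap→a[0]=8 → slow++,fast++
(s=1,f=1) a[fast]=0 → fast++
(s=1,f=2) a[fast]=7≠0 swap→a[1]=7 → slow++,fast++

slow=2, fast=3, a=[8, 7, 0, 0, 3, 0]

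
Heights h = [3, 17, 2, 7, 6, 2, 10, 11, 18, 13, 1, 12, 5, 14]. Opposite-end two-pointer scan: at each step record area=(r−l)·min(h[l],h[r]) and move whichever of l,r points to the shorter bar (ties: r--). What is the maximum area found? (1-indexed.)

max area = 168

[1,14] min(3,14)*13=39 best=39 * → l++
[2,14] min(17,14)*12=168 best=168 * → r--
[2,13] min(17,5)*11=55 best=168 → r--
[2,12] min(17,12)*10=120 best=168 → r--
[2,11] min(17,1)*9=9 best=168 → r--
[2,10] min(17,13)*8=104 best=168 → r--
[2,9] min(17,18)*7=119 best=168 → l++
[3,9] min(2,18)*6=12 best=168 → l++
[4,9] min(7,18)*5=35 best=168 → l++
[5,9] min(6,18)*4=24 best=168 → l++
[6,9] min(2,18)*3=6 best=168 → l++
[7,9] min(10,18)*2=20 best=168 → l++
[8,9] min(11,18)*1=11 best=168 → l++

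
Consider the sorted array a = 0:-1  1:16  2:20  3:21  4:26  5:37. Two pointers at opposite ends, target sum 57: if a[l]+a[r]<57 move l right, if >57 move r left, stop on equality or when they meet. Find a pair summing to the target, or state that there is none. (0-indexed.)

(20, 37)

[0,5] -1+37=36 <57 → l++
[1,5] 16+37=53 <57 → l++
[2,5] 20+37=57 → found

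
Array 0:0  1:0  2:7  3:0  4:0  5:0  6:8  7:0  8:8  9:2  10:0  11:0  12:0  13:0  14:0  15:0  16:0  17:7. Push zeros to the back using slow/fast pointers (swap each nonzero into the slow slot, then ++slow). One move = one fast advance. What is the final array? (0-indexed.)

[7, 8, 8, 2, 7, 0, 0, 0, 0, 0, 0, 0, 0, 0, 0, 0, 0, 0]

(s=0,f=0) a[fast]=0 → fast++
(s=0,f=1) a[fast]=0 → fast++
(s=0,f=2) a[fast]=7≠0 swap→a[0]=7 → slow++,fast++
(s=1,f=3) a[fast]=0 → fast++
(s=1,f=4) a[fast]=0 → fast++
(s=1,f=5) a[fast]=0 → fast++
(s=1,f=6) a[fast]=8≠0 swap→a[1]=8 → slow++,fast++
(s=2,f=7) a[fast]=0 → fast++
(s=2,f=8) a[fast]=8≠0 swap→a[2]=8 → slow++,fast++
(s=3,f=9) a[fast]=2≠0 swap→a[3]=2 → slow++,fast++
(s=4,f=10) a[fast]=0 → fast++
(s=4,f=11) a[fast]=0 → fast++
(s=4,f=12) a[fast]=0 → fast++
(s=4,f=13) a[fast]=0 → fast++
(s=4,f=14) a[fast]=0 → fast++
(s=4,f=15) a[fast]=0 → fast++
(s=4,f=16) a[fast]=0 → fast++
(s=4,f=17) a[fast]=7≠0 swap→a[4]=7 → slow++,fast++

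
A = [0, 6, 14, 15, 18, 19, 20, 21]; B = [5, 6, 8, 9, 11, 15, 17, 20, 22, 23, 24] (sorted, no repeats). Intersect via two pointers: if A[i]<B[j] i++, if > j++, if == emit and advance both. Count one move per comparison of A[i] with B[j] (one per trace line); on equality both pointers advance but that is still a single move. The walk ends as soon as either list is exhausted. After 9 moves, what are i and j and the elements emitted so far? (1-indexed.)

i=5, j=8, emitted=[6, 15]

i=1 j=1: 0<5, i++
i=2 j=1: 6>5, j++
i=2 j=2: 6==6 emit, i++,j++
i=3 j=3: 14>8, j++
i=3 j=4: 14>9, j++
i=3 j=5: 14>11, j++
i=3 j=6: 14<15, i++
i=4 j=6: 15==15 emit, i++,j++
i=5 j=7: 18>17, j++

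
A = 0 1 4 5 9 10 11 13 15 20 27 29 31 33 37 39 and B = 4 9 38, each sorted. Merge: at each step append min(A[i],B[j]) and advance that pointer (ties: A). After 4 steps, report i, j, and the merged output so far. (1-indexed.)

i=1 j=1: A[i]=0<=B[j]=4 take 0, i++
i=2 j=1: A[i]=1<=B[j]=4 take 1, i++
i=3 j=1: A[i]=4<=B[j]=4 take 4, i++
i=4 j=1: A[i]=5>B[j]=4 take 4, j++

i=4, j=2, merged so far=[0, 1, 4, 4]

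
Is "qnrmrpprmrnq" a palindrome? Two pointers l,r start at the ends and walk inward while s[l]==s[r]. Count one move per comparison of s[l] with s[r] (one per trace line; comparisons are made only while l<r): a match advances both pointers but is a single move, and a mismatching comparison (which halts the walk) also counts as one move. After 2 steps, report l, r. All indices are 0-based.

l=2, r=9

l=0 r=11: 'q'=='q', l++,r--
l=1 r=10: 'n'=='n', l++,r--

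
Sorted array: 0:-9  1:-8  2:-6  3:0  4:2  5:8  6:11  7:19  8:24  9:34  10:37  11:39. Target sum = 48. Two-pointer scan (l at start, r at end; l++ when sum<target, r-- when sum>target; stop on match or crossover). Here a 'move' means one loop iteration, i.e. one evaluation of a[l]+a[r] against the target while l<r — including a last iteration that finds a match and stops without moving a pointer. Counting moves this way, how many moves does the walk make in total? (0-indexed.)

8 moves

l=0 r=11: -9+39=30 <48, l++
l=1 r=11: -8+39=31 <48, l++
l=2 r=11: -6+39=33 <48, l++
l=3 r=11: 0+39=39 <48, l++
l=4 r=11: 2+39=41 <48, l++
l=5 r=11: 8+39=47 <48, l++
l=6 r=11: 11+39=50 >48, r--
l=6 r=10: 11+37=48, found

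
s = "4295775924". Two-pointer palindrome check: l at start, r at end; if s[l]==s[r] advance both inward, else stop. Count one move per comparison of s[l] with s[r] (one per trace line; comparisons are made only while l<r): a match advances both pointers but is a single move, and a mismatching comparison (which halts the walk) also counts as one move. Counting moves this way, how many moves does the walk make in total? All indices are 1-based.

5 moves

[1,10] '4'=='4' → l++,r--
[2,9] '2'=='2' → l++,r--
[3,8] '9'=='9' → l++,r--
[4,7] '5'=='5' → l++,r--
[5,6] '7'=='7' → l++,r--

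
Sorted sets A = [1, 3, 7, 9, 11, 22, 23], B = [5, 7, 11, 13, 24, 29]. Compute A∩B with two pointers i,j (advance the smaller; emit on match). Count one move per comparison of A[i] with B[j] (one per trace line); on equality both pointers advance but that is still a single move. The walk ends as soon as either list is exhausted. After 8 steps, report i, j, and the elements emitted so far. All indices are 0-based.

[i=0,j=0] 1<5 → i++
[i=1,j=0] 3<5 → i++
[i=2,j=0] 7>5 → j++
[i=2,j=1] 7==7 emit → i++,j++
[i=3,j=2] 9<11 → i++
[i=4,j=2] 11==11 emit → i++,j++
[i=5,j=3] 22>13 → j++
[i=5,j=4] 22<24 → i++

i=6, j=4, emitted=[7, 11]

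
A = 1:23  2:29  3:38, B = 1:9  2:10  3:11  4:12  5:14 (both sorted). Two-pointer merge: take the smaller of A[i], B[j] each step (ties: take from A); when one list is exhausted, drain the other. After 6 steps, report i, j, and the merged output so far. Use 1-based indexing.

i=1 j=1: A[i]=23>B[j]=9 take 9, j++
i=1 j=2: A[i]=23>B[j]=10 take 10, j++
i=1 j=3: A[i]=23>B[j]=11 take 11, j++
i=1 j=4: A[i]=23>B[j]=12 take 12, j++
i=1 j=5: A[i]=23>B[j]=14 take 14, j++
i=1 j=6: B done, take A[i]=23, i++

i=2, j=6, merged so far=[9, 10, 11, 12, 14, 23]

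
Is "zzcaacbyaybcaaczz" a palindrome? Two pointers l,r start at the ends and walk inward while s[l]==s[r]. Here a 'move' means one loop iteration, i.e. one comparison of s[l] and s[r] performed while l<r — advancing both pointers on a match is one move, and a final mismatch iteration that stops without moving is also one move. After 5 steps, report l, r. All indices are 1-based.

l=6, r=12

[1,17] 'z'=='z' → l++,r--
[2,16] 'z'=='z' → l++,r--
[3,15] 'c'=='c' → l++,r--
[4,14] 'a'=='a' → l++,r--
[5,13] 'a'=='a' → l++,r--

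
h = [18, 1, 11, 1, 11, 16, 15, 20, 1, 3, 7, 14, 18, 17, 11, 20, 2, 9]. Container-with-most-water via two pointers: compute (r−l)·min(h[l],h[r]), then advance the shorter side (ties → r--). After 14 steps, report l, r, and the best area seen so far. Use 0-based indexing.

l=7, r=10, best area=270

[0,17] min(18,9)*17=153 best=153 * → r--
[0,16] min(18,2)*16=32 best=153 → r--
[0,15] min(18,20)*15=270 best=270 * → l++
[1,15] min(1,20)*14=14 best=270 → l++
[2,15] min(11,20)*13=143 best=270 → l++
[3,15] min(1,20)*12=12 best=270 → l++
[4,15] min(11,20)*11=121 best=270 → l++
[5,15] min(16,20)*10=160 best=270 → l++
[6,15] min(15,20)*9=135 best=270 → l++
[7,15] min(20,20)*8=160 best=270 → r--
[7,14] min(20,11)*7=77 best=270 → r--
[7,13] min(20,17)*6=102 best=270 → r--
[7,12] min(20,18)*5=90 best=270 → r--
[7,11] min(20,14)*4=56 best=270 → r--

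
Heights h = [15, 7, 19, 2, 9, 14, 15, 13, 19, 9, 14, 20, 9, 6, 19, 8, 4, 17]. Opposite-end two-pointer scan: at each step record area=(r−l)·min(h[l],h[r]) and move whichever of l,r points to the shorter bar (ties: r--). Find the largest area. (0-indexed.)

[0,17] min(15,17)*17=255 best=255 * → l++
[1,17] min(7,17)*16=112 best=255 → l++
[2,17] min(19,17)*15=255 best=255 → r--
[2,16] min(19,4)*14=56 best=255 → r--
[2,15] min(19,8)*13=104 best=255 → r--
[2,14] min(19,19)*12=228 best=255 → r--
[2,13] min(19,6)*11=66 best=255 → r--
[2,12] min(19,9)*10=90 best=255 → r--
[2,11] min(19,20)*9=171 best=255 → l++
[3,11] min(2,20)*8=16 best=255 → l++
[4,11] min(9,20)*7=63 best=255 → l++
[5,11] min(14,20)*6=84 best=255 → l++
[6,11] min(15,20)*5=75 best=255 → l++
[7,11] min(13,20)*4=52 best=255 → l++
[8,11] min(19,20)*3=57 best=255 → l++
[9,11] min(9,20)*2=18 best=255 → l++
[10,11] min(14,20)*1=14 best=255 → l++

max area = 255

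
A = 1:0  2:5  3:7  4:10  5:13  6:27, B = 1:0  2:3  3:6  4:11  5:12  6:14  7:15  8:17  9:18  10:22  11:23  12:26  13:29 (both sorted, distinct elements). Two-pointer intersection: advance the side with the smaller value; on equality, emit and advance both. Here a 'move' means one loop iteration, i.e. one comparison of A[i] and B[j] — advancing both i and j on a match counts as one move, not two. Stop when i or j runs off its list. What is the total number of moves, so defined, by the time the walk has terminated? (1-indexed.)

i=1 j=1: 0==0 emit, i++,j++
i=2 j=2: 5>3, j++
i=2 j=3: 5<6, i++
i=3 j=3: 7>6, j++
i=3 j=4: 7<11, i++
i=4 j=4: 10<11, i++
i=5 j=4: 13>11, j++
i=5 j=5: 13>12, j++
i=5 j=6: 13<14, i++
i=6 j=6: 27>14, j++
i=6 j=7: 27>15, j++
i=6 j=8: 27>17, j++
i=6 j=9: 27>18, j++
i=6 j=10: 27>22, j++
i=6 j=11: 27>23, j++
i=6 j=12: 27>26, j++
i=6 j=13: 27<29, i++

17 moves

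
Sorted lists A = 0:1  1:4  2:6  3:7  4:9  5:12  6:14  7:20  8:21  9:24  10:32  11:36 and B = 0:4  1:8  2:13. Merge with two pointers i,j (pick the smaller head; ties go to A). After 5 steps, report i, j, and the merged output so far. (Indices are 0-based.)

i=0 j=0: A[i]=1<=B[j]=4 take 1, i++
i=1 j=0: A[i]=4<=B[j]=4 take 4, i++
i=2 j=0: A[i]=6>B[j]=4 take 4, j++
i=2 j=1: A[i]=6<=B[j]=8 take 6, i++
i=3 j=1: A[i]=7<=B[j]=8 take 7, i++

i=4, j=1, merged so far=[1, 4, 4, 6, 7]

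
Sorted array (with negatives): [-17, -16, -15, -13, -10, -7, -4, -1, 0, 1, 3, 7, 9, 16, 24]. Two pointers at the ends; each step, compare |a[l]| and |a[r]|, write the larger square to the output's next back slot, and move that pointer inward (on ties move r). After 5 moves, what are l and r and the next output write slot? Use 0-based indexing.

[0,14] |-17|<=|24| out[14]=576 → r--
[0,13] |-17|>|16| out[13]=289 → l++
[1,13] |-16|<=|16| out[12]=256 → r--
[1,12] |-16|>|9| out[11]=256 → l++
[2,12] |-15|>|9| out[10]=225 → l++

l=3, r=12, next write slot=9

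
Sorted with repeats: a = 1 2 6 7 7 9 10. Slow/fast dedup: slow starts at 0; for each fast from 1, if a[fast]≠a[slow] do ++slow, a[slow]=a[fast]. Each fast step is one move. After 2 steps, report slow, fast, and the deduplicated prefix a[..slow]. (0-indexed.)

slow=2, fast=3, prefix=[1, 2, 6]

(s=0,f=1) a[fast]=2≠a[slow]=1 write a[1]=2 → slow++,fast++
(s=1,f=2) a[fast]=6≠a[slow]=2 write a[2]=6 → slow++,fast++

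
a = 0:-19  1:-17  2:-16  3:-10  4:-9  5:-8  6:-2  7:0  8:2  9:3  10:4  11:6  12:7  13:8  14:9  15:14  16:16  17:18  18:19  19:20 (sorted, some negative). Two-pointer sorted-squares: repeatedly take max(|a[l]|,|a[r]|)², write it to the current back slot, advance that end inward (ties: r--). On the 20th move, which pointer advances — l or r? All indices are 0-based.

[0,19] |-19|<=|20| out[19]=400 → r--
[0,18] |-19|<=|19| out[18]=361 → r--
[0,17] |-19|>|18| out[17]=361 → l++
[1,17] |-17|<=|18| out[16]=324 → r--
[1,16] |-17|>|16| out[15]=289 → l++
[2,16] |-16|<=|16| out[14]=256 → r--
[2,15] |-16|>|14| out[13]=256 → l++
[3,15] |-10|<=|14| out[12]=196 → r--
[3,14] |-10|>|9| out[11]=100 → l++
[4,14] |-9|<=|9| out[10]=81 → r--
[4,13] |-9|>|8| out[9]=81 → l++
[5,13] |-8|<=|8| out[8]=64 → r--
[5,12] |-8|>|7| out[7]=64 → l++
[6,12] |-2|<=|7| out[6]=49 → r--
[6,11] |-2|<=|6| out[5]=36 → r--
[6,10] |-2|<=|4| out[4]=16 → r--
[6,9] |-2|<=|3| out[3]=9 → r--
[6,8] |-2|<=|2| out[2]=4 → r--
[6,7] |-2|>|0| out[1]=4 → l++
[7,7] |0|<=|0| out[0]=0 → r--

r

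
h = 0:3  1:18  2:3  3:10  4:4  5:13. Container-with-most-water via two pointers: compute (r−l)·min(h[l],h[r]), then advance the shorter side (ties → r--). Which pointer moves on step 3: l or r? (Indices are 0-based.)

l=0 r=5: min(3,13)*5=15 best=15 *, l++
l=1 r=5: min(18,13)*4=52 best=52 *, r--
l=1 r=4: min(18,4)*3=12 best=52, r--

r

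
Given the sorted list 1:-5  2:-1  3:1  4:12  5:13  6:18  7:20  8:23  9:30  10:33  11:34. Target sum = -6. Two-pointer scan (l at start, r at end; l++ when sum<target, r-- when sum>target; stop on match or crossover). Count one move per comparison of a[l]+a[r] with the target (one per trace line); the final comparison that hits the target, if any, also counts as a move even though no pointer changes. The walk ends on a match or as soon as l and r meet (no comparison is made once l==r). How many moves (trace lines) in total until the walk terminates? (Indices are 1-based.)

10 moves

l=1 r=11: -5+34=29 >-6, r--
l=1 r=10: -5+33=28 >-6, r--
l=1 r=9: -5+30=25 >-6, r--
l=1 r=8: -5+23=18 >-6, r--
l=1 r=7: -5+20=15 >-6, r--
l=1 r=6: -5+18=13 >-6, r--
l=1 r=5: -5+13=8 >-6, r--
l=1 r=4: -5+12=7 >-6, r--
l=1 r=3: -5+1=-4 >-6, r--
l=1 r=2: -5+-1=-6, found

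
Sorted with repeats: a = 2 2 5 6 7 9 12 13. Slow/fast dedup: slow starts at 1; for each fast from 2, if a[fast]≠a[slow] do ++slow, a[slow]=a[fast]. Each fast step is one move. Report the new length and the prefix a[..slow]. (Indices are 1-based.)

(s=1,f=2) a[fast]=2=a[slow] dup → fast++
(s=1,f=3) a[fast]=5≠a[slow]=2 write a[2]=5 → slow++,fast++
(s=2,f=4) a[fast]=6≠a[slow]=5 write a[3]=6 → slow++,fast++
(s=3,f=5) a[fast]=7≠a[slow]=6 write a[4]=7 → slow++,fast++
(s=4,f=6) a[fast]=9≠a[slow]=7 write a[5]=9 → slow++,fast++
(s=5,f=7) a[fast]=12≠a[slow]=9 write a[6]=12 → slow++,fast++
(s=6,f=8) a[fast]=13≠a[slow]=12 write a[7]=13 → slow++,fast++

length 7; prefix = [2, 5, 6, 7, 9, 12, 13]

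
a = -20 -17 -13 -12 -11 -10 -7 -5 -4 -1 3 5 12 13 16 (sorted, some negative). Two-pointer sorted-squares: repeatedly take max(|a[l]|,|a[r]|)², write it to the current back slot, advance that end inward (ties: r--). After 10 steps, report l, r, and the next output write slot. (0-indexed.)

l=0 r=14: |-20|>|16| out[14]=400, l++
l=1 r=14: |-17|>|16| out[13]=289, l++
l=2 r=14: |-13|<=|16| out[12]=256, r--
l=2 r=13: |-13|<=|13| out[11]=169, r--
l=2 r=12: |-13|>|12| out[10]=169, l++
l=3 r=12: |-12|<=|12| out[9]=144, r--
l=3 r=11: |-12|>|5| out[8]=144, l++
l=4 r=11: |-11|>|5| out[7]=121, l++
l=5 r=11: |-10|>|5| out[6]=100, l++
l=6 r=11: |-7|>|5| out[5]=49, l++

l=7, r=11, next write slot=4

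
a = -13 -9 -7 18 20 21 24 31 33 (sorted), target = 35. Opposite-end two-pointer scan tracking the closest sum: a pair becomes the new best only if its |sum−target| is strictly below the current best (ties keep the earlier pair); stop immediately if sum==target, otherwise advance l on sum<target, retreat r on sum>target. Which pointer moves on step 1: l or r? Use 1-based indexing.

l

l=1 r=9: -13+33=20 d=15 *, l++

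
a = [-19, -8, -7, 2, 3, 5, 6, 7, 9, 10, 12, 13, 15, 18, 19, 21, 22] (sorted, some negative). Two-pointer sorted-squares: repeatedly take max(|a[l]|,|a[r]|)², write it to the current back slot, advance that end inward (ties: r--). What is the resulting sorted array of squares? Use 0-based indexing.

[0,16] |-19|<=|22| out[16]=484 → r--
[0,15] |-19|<=|21| out[15]=441 → r--
[0,14] |-19|<=|19| out[14]=361 → r--
[0,13] |-19|>|18| out[13]=361 → l++
[1,13] |-8|<=|18| out[12]=324 → r--
[1,12] |-8|<=|15| out[11]=225 → r--
[1,11] |-8|<=|13| out[10]=169 → r--
[1,10] |-8|<=|12| out[9]=144 → r--
[1,9] |-8|<=|10| out[8]=100 → r--
[1,8] |-8|<=|9| out[7]=81 → r--
[1,7] |-8|>|7| out[6]=64 → l++
[2,7] |-7|<=|7| out[5]=49 → r--
[2,6] |-7|>|6| out[4]=49 → l++
[3,6] |2|<=|6| out[3]=36 → r--
[3,5] |2|<=|5| out[2]=25 → r--
[3,4] |2|<=|3| out[1]=9 → r--
[3,3] |2|<=|2| out[0]=4 → r--

[4, 9, 25, 36, 49, 49, 64, 81, 100, 144, 169, 225, 324, 361, 361, 441, 484]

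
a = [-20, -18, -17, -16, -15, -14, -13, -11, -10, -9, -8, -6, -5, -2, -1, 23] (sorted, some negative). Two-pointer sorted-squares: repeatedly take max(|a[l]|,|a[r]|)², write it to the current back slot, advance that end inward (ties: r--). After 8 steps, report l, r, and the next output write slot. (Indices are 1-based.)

l=8, r=15, next write slot=8

[1,16] |-20|<=|23| out[16]=529 → r--
[1,15] |-20|>|-1| out[15]=400 → l++
[2,15] |-18|>|-1| out[14]=324 → l++
[3,15] |-17|>|-1| out[13]=289 → l++
[4,15] |-16|>|-1| out[12]=256 → l++
[5,15] |-15|>|-1| out[11]=225 → l++
[6,15] |-14|>|-1| out[10]=196 → l++
[7,15] |-13|>|-1| out[9]=169 → l++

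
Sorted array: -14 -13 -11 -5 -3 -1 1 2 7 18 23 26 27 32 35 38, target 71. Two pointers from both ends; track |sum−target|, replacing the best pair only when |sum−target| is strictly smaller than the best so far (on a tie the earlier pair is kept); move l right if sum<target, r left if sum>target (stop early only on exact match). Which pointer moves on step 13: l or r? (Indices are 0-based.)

l

l=0 r=15: -14+38=24 d=47 *, l++
l=1 r=15: -13+38=25 d=46 *, l++
l=2 r=15: -11+38=27 d=44 *, l++
l=3 r=15: -5+38=33 d=38 *, l++
l=4 r=15: -3+38=35 d=36 *, l++
l=5 r=15: -1+38=37 d=34 *, l++
l=6 r=15: 1+38=39 d=32 *, l++
l=7 r=15: 2+38=40 d=31 *, l++
l=8 r=15: 7+38=45 d=26 *, l++
l=9 r=15: 18+38=56 d=15 *, l++
l=10 r=15: 23+38=61 d=10 *, l++
l=11 r=15: 26+38=64 d=7 *, l++
l=12 r=15: 27+38=65 d=6 *, l++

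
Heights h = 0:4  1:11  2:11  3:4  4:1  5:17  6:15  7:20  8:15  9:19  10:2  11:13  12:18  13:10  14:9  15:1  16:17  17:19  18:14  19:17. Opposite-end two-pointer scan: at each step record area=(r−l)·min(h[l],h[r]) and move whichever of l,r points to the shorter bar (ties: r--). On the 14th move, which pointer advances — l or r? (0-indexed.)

l=0 r=19: min(4,17)*19=76 best=76 *, l++
l=1 r=19: min(11,17)*18=198 best=198 *, l++
l=2 r=19: min(11,17)*17=187 best=198, l++
l=3 r=19: min(4,17)*16=64 best=198, l++
l=4 r=19: min(1,17)*15=15 best=198, l++
l=5 r=19: min(17,17)*14=238 best=238 *, r--
l=5 r=18: min(17,14)*13=182 best=238, r--
l=5 r=17: min(17,19)*12=204 best=238, l++
l=6 r=17: min(15,19)*11=165 best=238, l++
l=7 r=17: min(20,19)*10=190 best=238, r--
l=7 r=16: min(20,17)*9=153 best=238, r--
l=7 r=15: min(20,1)*8=8 best=238, r--
l=7 r=14: min(20,9)*7=63 best=238, r--
l=7 r=13: min(20,10)*6=60 best=238, r--

r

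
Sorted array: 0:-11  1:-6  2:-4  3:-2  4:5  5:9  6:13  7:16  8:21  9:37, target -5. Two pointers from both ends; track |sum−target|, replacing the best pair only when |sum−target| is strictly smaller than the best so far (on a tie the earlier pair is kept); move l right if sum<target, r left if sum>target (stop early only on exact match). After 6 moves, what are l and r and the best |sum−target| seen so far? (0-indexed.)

l=1, r=4, best |Δ|=1

[0,9] -11+37=26 d=31 * → r--
[0,8] -11+21=10 d=15 * → r--
[0,7] -11+16=5 d=10 * → r--
[0,6] -11+13=2 d=7 * → r--
[0,5] -11+9=-2 d=3 * → r--
[0,4] -11+5=-6 d=1 * → l++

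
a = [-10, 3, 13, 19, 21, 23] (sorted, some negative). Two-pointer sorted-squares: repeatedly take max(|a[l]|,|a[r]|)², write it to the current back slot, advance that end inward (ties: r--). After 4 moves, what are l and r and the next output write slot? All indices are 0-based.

l=0, r=1, next write slot=1

l=0 r=5: |-10|<=|23| out[5]=529, r--
l=0 r=4: |-10|<=|21| out[4]=441, r--
l=0 r=3: |-10|<=|19| out[3]=361, r--
l=0 r=2: |-10|<=|13| out[2]=169, r--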